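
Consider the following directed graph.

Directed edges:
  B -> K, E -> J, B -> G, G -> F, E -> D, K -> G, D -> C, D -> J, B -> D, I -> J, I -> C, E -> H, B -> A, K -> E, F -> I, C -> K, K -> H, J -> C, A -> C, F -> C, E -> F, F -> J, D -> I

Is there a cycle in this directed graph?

Yes

DFS with white/gray/black marking, starting from G:
G gray
  F gray
    J gray
      C gray
        K gray
          H gray
          H black
          E gray
            E→F: F is gray → back edge
Back edge found, so a cycle exists: F → J → C → K → E → F.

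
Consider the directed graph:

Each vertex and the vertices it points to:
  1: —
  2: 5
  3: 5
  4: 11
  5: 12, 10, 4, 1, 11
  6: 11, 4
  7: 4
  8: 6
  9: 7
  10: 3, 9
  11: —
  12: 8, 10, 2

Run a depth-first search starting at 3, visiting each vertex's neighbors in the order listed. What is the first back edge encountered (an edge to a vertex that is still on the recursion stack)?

10->3

DFS from 3 (visiting each vertex's neighbors in the order listed); mark gray on enter, black on exit:
3 gray
  5 gray
    12 gray
      8 gray
        6 gray
          11 gray
          11 black
          4 gray
            4→11: 11 black — skip
          4 black
        6 black
      8 black
      10 gray
        10→3: 3 is gray → back edge
First back edge: 10 → 3.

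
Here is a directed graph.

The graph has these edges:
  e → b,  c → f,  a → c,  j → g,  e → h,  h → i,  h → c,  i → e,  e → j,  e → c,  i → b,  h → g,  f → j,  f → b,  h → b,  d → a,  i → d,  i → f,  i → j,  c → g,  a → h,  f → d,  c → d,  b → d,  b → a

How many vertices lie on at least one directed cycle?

A vertex is on a directed cycle iff it belongs to a strongly connected component of size ≥ 2 (or has a self-loop).
The vertices on cycles are {a, b, c, d, e, f, h, i} — 8 in total.

8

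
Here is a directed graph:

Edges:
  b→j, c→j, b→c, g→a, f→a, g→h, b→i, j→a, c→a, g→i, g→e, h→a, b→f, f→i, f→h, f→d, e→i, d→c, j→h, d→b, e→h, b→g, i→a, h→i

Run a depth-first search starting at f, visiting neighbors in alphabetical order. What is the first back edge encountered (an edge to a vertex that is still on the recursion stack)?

DFS from f (visiting neighbors in alphabetical order); mark gray on enter, black on exit:
f gray
  a gray
  a black
  d gray
    b gray
      c gray
        c→a: a black — skip
        j gray
          j→a: a black — skip
          h gray
            h→a: a black — skip
            i gray
              i→a: a black — skip
            i black
          h black
        j black
      c black
      b→f: f is gray → back edge
First back edge: b → f.

b→f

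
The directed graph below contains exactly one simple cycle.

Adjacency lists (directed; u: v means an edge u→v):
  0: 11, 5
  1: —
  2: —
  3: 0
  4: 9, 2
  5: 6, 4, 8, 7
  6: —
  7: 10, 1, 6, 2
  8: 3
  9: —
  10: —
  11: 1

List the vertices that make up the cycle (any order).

0, 3, 5, 8

DFS with gray/black marking from 5:
5 gray
  6 gray
  6 black
  4 gray
    9 gray
    9 black
    2 gray
    2 black
  4 black
  8 gray
    3 gray
      0 gray
        11 gray
          1 gray
          1 black
        11 black
        0→5: 5 is gray → back edge
Back edge closes the cycle 5 → 8 → 3 → 0 → 5; its vertices are {0, 3, 5, 8}.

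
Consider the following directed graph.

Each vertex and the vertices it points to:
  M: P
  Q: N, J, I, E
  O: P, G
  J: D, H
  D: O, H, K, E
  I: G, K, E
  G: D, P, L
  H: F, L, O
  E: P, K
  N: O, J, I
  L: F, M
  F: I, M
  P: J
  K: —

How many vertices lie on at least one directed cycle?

A vertex is on a directed cycle iff it belongs to a strongly connected component of size ≥ 2 (or has a self-loop).
The vertices on cycles are {D, E, F, G, H, I, J, L, M, O, P} — 11 in total.

11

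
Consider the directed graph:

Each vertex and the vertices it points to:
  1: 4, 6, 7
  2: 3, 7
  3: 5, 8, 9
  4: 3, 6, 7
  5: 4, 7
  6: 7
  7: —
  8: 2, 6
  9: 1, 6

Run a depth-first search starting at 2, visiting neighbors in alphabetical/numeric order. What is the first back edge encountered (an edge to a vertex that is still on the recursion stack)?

DFS from 2 (visiting neighbors in alphabetical/numeric order); mark gray on enter, black on exit:
2 gray
  3 gray
    5 gray
      4 gray
        4→3: 3 is gray → back edge
First back edge: 4 → 3.

4→3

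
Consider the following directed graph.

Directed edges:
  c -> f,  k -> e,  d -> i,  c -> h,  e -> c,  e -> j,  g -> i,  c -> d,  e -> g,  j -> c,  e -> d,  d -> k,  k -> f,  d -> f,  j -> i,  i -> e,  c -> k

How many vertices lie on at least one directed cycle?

7

A vertex is on a directed cycle iff it belongs to a strongly connected component of size ≥ 2 (or has a self-loop).
The vertices on cycles are {c, d, e, g, i, j, k} — 7 in total.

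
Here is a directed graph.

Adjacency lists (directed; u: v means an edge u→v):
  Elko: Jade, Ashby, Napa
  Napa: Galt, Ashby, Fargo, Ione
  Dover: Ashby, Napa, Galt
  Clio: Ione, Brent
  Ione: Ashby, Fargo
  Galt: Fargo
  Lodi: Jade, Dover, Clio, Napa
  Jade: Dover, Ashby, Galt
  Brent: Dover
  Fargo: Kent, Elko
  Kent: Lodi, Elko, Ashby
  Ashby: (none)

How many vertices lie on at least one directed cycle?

11

A vertex is on a directed cycle iff it belongs to a strongly connected component of size ≥ 2 (or has a self-loop).
The vertices on cycles are {Clio, Elko, Galt, Ione, Jade, Kent, Lodi, Napa, Brent, Dover, Fargo} — 11 in total.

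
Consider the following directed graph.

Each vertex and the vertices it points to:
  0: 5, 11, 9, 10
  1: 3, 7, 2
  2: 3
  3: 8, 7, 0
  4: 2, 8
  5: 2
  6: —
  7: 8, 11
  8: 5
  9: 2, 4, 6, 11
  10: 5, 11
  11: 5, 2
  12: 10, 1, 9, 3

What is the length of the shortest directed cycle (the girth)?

4

For each vertex v, BFS finds the shortest path from v back to v.
The shortest such closed walk is 9 → 2 → 3 → 0 → 9, length 4.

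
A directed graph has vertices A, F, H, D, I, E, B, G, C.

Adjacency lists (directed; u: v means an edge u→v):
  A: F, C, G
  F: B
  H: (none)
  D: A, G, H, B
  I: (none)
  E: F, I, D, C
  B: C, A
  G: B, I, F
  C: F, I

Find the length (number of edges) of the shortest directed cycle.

3

For each vertex v, BFS finds the shortest path from v back to v.
The shortest such closed walk is B → C → F → B, length 3.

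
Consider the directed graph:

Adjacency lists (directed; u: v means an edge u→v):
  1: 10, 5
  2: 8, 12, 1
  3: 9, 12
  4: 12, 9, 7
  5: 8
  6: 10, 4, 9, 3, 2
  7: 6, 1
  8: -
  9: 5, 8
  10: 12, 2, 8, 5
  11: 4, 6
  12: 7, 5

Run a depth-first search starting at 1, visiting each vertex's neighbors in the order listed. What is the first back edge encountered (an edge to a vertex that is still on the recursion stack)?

DFS from 1 (visiting each vertex's neighbors in the order listed); mark gray on enter, black on exit:
1 gray
  10 gray
    12 gray
      7 gray
        6 gray
          6→10: 10 is gray → back edge
First back edge: 6 → 10.

6->10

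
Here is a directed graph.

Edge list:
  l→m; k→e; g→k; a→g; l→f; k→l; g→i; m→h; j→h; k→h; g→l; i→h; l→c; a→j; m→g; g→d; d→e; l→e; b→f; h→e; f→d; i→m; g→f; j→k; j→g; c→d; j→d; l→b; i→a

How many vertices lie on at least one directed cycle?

7

A vertex is on a directed cycle iff it belongs to a strongly connected component of size ≥ 2 (or has a self-loop).
The vertices on cycles are {a, g, i, j, k, l, m} — 7 in total.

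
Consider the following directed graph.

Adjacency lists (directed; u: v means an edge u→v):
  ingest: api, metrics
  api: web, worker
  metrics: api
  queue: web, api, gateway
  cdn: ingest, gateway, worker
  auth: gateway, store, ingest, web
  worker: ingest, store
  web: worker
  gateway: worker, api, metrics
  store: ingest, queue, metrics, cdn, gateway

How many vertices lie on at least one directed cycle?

9

A vertex is on a directed cycle iff it belongs to a strongly connected component of size ≥ 2 (or has a self-loop).
The vertices on cycles are {api, cdn, web, queue, store, ingest, worker, gateway, metrics} — 9 in total.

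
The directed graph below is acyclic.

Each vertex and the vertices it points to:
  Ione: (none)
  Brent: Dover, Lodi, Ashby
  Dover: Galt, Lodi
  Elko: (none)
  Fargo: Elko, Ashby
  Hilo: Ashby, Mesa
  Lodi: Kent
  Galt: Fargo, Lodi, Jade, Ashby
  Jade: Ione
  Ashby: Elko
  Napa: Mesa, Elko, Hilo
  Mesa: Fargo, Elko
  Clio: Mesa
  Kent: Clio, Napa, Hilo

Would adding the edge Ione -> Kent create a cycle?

Adding Ione→Kent creates a cycle iff Kent can already reach Ione.
Explore from Kent: no path reaches Ione. The graph stays acyclic.

No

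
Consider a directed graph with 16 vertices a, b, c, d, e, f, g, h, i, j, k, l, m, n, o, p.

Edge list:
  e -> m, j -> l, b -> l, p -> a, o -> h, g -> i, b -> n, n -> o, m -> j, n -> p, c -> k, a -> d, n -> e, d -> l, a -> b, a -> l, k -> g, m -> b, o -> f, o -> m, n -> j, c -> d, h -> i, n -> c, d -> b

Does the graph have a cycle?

DFS with white/gray/black marking, starting from e:
e gray
  m gray
    j gray
      l gray
      l black
    j black
    b gray
      b→l: l black — skip
      n gray
        o gray
          h gray
            i gray
            i black
          h black
          f gray
          f black
          o→m: m is gray → back edge
Back edge found, so a cycle exists: m → b → n → o → m.

Yes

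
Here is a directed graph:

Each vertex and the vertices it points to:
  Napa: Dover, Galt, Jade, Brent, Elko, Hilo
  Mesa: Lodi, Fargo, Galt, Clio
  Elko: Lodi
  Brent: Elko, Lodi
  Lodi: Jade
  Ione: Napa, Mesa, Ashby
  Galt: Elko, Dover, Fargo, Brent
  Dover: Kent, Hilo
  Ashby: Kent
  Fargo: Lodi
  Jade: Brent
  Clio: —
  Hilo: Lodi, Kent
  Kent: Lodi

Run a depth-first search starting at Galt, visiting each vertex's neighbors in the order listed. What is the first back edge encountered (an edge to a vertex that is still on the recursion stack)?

DFS from Galt (visiting each vertex's neighbors in the order listed); mark gray on enter, black on exit:
Galt gray
  Elko gray
    Lodi gray
      Jade gray
        Brent gray
          Brent→Elko: Elko is gray → back edge
First back edge: Brent → Elko.

Brent→Elko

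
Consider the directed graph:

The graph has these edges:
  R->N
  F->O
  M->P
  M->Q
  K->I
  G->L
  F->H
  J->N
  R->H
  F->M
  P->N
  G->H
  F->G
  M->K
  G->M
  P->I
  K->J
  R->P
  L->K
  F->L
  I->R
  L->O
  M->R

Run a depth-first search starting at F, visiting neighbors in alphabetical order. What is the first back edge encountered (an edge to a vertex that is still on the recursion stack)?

P→I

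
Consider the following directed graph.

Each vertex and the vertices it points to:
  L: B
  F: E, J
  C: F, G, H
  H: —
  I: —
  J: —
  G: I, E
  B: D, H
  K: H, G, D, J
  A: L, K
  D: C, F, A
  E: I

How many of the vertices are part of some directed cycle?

5

A vertex is on a directed cycle iff it belongs to a strongly connected component of size ≥ 2 (or has a self-loop).
The vertices on cycles are {A, B, D, K, L} — 5 in total.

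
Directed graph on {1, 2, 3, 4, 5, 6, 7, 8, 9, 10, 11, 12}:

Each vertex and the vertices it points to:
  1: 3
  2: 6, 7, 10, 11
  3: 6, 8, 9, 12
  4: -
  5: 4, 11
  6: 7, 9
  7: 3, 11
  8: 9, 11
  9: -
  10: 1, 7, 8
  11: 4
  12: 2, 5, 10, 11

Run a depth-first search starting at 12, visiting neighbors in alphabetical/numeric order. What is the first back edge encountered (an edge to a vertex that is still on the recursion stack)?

DFS from 12 (visiting neighbors in alphabetical/numeric order); mark gray on enter, black on exit:
12 gray
  2 gray
    6 gray
      7 gray
        3 gray
          3→6: 6 is gray → back edge
First back edge: 3 → 6.

3→6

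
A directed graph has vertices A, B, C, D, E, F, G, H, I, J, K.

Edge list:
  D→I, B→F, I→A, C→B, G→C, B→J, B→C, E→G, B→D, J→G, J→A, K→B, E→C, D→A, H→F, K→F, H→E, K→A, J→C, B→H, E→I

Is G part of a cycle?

Yes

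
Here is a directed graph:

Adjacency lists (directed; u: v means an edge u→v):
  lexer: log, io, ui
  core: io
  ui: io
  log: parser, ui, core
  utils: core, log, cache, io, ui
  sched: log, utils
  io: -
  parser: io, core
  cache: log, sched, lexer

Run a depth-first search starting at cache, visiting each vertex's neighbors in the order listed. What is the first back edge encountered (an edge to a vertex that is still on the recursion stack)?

utils→cache

DFS from cache (visiting each vertex's neighbors in the order listed); mark gray on enter, black on exit:
cache gray
  log gray
    parser gray
      io gray
      io black
      core gray
        core→io: io black — skip
      core black
    parser black
    ui gray
      ui→io: io black — skip
    ui black
    log→core: core black — skip
  log black
  sched gray
    sched→log: log black — skip
    utils gray
      utils→core: core black — skip
      utils→log: log black — skip
      utils→cache: cache is gray → back edge
First back edge: utils → cache.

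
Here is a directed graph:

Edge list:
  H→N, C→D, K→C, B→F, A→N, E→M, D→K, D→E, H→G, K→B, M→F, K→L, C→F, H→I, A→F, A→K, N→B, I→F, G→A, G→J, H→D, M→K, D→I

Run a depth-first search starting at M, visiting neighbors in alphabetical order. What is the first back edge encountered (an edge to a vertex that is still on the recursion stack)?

E→M

DFS from M (visiting neighbors in alphabetical order); mark gray on enter, black on exit:
M gray
  F gray
  F black
  K gray
    B gray
      B→F: F black — skip
    B black
    C gray
      D gray
        E gray
          E→M: M is gray → back edge
First back edge: E → M.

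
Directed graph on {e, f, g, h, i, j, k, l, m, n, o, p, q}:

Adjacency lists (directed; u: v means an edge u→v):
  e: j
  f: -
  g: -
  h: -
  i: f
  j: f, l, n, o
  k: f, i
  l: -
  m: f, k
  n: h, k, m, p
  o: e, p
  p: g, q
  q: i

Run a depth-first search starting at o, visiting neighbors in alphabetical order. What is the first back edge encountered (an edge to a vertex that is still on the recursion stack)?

DFS from o (visiting neighbors in alphabetical order); mark gray on enter, black on exit:
o gray
  e gray
    j gray
      f gray
      f black
      l gray
      l black
      n gray
        h gray
        h black
        k gray
          k→f: f black — skip
          i gray
            i→f: f black — skip
          i black
        k black
        m gray
          m→f: f black — skip
          m→k: k black — skip
        m black
        p gray
          g gray
          g black
          q gray
            q→i: i black — skip
          q black
        p black
      n black
      j→o: o is gray → back edge
First back edge: j → o.

j→o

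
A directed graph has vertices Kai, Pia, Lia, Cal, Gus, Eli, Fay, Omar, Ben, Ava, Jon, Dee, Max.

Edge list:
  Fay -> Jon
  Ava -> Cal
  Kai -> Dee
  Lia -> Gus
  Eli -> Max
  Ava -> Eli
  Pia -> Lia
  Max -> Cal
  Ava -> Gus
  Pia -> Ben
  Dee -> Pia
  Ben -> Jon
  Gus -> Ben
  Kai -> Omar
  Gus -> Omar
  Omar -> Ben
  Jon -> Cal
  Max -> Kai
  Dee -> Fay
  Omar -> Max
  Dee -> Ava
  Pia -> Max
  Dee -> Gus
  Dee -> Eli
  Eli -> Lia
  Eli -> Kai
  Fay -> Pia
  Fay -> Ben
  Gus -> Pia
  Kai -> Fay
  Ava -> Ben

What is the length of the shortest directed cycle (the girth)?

3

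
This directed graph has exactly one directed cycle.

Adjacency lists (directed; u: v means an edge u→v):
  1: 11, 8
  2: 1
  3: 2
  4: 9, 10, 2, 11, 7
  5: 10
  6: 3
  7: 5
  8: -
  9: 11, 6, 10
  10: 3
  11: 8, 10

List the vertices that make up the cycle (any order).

1, 2, 3, 10, 11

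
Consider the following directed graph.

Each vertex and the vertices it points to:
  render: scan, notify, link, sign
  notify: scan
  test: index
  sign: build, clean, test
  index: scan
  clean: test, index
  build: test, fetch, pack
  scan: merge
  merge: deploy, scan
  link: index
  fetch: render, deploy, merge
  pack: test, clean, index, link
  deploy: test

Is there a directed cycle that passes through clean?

clean lies on a cycle iff there is a path from clean back to itself.
Exploring from clean, it never reaches itself; equivalently, its strongly connected component is a singleton.

No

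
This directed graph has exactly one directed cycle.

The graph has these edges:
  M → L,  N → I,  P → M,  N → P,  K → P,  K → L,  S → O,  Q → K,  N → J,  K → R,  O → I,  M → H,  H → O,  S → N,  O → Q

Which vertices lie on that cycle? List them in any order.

DFS with gray/black marking from O:
O gray
  I gray
  I black
  Q gray
    K gray
      R gray
      R black
      L gray
      L black
      P gray
        M gray
          M→L: L black — skip
          H gray
            H→O: O is gray → back edge
Back edge closes the cycle O → Q → K → P → M → H → O; its vertices are {H, K, M, O, P, Q}.

H, K, M, O, P, Q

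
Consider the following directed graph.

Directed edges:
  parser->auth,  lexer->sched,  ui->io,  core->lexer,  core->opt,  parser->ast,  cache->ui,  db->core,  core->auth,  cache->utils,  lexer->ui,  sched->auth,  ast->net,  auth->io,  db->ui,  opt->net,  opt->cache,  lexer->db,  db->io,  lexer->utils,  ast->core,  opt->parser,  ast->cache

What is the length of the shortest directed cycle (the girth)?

3

For each vertex v, BFS finds the shortest path from v back to v.
The shortest such closed walk is core → lexer → db → core, length 3.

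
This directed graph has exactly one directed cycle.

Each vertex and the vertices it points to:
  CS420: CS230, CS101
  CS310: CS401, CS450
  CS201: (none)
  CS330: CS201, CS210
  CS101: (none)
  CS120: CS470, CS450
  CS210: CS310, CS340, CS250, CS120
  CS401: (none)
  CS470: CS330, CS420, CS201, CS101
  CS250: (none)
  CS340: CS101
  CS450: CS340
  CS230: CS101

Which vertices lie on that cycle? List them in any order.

DFS with gray/black marking from CS210:
CS210 gray
  CS310 gray
    CS401 gray
    CS401 black
    CS450 gray
      CS340 gray
        CS101 gray
        CS101 black
      CS340 black
    CS450 black
  CS310 black
  CS210→CS340: CS340 black — skip
  CS250 gray
  CS250 black
  CS120 gray
    CS470 gray
      CS330 gray
        CS201 gray
        CS201 black
        CS330→CS210: CS210 is gray → back edge
Back edge closes the cycle CS210 → CS120 → CS470 → CS330 → CS210; its vertices are {CS120, CS210, CS330, CS470}.

CS120, CS210, CS330, CS470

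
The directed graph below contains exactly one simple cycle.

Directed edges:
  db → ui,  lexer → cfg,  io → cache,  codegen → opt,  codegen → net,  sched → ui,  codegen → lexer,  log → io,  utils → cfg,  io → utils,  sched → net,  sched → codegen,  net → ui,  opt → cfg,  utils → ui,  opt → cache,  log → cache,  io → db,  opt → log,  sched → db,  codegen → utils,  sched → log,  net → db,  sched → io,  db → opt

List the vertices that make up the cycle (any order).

DFS with gray/black marking from io:
io gray
  cache gray
  cache black
  utils gray
    cfg gray
    cfg black
    ui gray
    ui black
  utils black
  db gray
    db→ui: ui black — skip
    opt gray
      opt→cache: cache black — skip
      log gray
        log→cache: cache black — skip
        log→io: io is gray → back edge
Back edge closes the cycle io → db → opt → log → io; its vertices are {db, io, log, opt}.

db, io, log, opt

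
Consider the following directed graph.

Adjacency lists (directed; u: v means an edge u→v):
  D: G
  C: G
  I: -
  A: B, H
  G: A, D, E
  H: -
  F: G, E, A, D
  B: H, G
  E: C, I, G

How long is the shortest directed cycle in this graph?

2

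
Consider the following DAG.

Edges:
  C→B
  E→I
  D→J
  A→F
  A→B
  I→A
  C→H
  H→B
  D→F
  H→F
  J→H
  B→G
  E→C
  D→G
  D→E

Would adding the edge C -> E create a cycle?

Yes

Adding C→E creates a cycle iff E can already reach C.
Path from E: E → C.
So E → … → C → E is a cycle.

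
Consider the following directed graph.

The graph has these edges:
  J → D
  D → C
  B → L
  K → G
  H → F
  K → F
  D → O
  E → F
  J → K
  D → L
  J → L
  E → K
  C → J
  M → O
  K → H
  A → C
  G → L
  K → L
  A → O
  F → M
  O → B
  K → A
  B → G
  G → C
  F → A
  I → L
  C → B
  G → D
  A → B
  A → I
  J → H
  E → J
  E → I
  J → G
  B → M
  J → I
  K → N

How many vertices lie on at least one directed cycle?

11

A vertex is on a directed cycle iff it belongs to a strongly connected component of size ≥ 2 (or has a self-loop).
The vertices on cycles are {A, B, C, D, F, G, H, J, K, M, O} — 11 in total.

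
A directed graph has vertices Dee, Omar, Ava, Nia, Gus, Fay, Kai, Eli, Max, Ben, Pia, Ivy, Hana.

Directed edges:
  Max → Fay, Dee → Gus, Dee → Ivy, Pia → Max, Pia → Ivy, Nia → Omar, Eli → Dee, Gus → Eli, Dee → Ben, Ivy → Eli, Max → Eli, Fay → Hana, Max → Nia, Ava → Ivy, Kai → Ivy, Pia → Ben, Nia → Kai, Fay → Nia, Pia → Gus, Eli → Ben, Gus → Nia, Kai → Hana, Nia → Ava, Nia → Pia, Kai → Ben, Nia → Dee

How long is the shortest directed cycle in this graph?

3

For each vertex v, BFS finds the shortest path from v back to v.
The shortest such closed walk is Max → Nia → Pia → Max, length 3.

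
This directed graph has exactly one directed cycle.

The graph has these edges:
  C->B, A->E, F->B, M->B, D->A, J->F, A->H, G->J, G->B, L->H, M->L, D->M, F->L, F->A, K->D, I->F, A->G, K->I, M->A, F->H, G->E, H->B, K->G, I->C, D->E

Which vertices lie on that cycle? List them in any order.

DFS with gray/black marking from G:
G gray
  J gray
    F gray
      L gray
        H gray
          B gray
          B black
        H black
      L black
      F→H: H black — skip
      A gray
        E gray
        E black
        A→G: G is gray → back edge
Back edge closes the cycle G → J → F → A → G; its vertices are {A, F, G, J}.

A, F, G, J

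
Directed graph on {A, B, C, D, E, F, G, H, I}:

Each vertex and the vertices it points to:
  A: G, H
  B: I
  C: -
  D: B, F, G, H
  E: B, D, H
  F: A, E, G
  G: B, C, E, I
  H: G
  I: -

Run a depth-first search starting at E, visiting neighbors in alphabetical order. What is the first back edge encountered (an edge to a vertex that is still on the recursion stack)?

G->E

DFS from E (visiting neighbors in alphabetical order); mark gray on enter, black on exit:
E gray
  B gray
    I gray
    I black
  B black
  D gray
    D→B: B black — skip
    F gray
      A gray
        G gray
          G→B: B black — skip
          C gray
          C black
          G→E: E is gray → back edge
First back edge: G → E.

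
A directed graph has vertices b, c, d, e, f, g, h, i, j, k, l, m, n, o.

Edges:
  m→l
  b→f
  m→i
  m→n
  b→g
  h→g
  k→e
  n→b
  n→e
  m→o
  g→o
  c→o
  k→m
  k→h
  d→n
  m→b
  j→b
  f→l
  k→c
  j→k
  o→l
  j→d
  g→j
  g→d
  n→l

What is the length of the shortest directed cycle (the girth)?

3

For each vertex v, BFS finds the shortest path from v back to v.
The shortest such closed walk is j → b → g → j, length 3.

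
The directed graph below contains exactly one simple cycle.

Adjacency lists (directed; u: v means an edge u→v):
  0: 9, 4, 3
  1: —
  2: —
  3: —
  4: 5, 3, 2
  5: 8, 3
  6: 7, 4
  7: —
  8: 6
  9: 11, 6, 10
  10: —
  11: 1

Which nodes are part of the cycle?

DFS with gray/black marking from 4:
4 gray
  5 gray
    8 gray
      6 gray
        7 gray
        7 black
        6→4: 4 is gray → back edge
Back edge closes the cycle 4 → 5 → 8 → 6 → 4; its vertices are {4, 5, 6, 8}.

4, 5, 6, 8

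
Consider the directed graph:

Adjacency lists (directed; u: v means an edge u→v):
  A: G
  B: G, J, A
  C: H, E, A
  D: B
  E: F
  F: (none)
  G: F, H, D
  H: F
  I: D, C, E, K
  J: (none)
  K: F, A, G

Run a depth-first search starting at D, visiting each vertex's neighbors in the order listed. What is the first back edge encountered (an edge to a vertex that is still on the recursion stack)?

DFS from D (visiting each vertex's neighbors in the order listed); mark gray on enter, black on exit:
D gray
  B gray
    G gray
      F gray
      F black
      H gray
        H→F: F black — skip
      H black
      G→D: D is gray → back edge
First back edge: G → D.

G->D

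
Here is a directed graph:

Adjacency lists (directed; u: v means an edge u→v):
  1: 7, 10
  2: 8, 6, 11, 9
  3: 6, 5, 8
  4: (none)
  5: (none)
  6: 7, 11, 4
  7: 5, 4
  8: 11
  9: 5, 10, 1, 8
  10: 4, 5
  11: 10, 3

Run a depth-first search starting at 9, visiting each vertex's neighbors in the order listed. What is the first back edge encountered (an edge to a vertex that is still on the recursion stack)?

6->11

DFS from 9 (visiting each vertex's neighbors in the order listed); mark gray on enter, black on exit:
9 gray
  5 gray
  5 black
  10 gray
    4 gray
    4 black
    10→5: 5 black — skip
  10 black
  1 gray
    7 gray
      7→5: 5 black — skip
      7→4: 4 black — skip
    7 black
    1→10: 10 black — skip
  1 black
  8 gray
    11 gray
      11→10: 10 black — skip
      3 gray
        6 gray
          6→7: 7 black — skip
          6→11: 11 is gray → back edge
First back edge: 6 → 11.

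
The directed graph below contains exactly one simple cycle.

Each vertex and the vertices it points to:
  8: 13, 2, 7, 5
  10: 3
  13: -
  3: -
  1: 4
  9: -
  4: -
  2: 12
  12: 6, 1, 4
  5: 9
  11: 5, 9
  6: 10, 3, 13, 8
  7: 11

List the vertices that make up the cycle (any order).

2, 6, 8, 12

DFS with gray/black marking from 6:
6 gray
  10 gray
    3 gray
    3 black
  10 black
  6→3: 3 black — skip
  13 gray
  13 black
  8 gray
    8→13: 13 black — skip
    2 gray
      12 gray
        12→6: 6 is gray → back edge
Back edge closes the cycle 6 → 8 → 2 → 12 → 6; its vertices are {2, 6, 8, 12}.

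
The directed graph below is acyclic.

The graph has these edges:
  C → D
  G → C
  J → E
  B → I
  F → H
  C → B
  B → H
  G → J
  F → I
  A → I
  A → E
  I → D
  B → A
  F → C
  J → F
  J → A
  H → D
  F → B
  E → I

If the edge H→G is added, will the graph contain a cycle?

Adding H→G creates a cycle iff G can already reach H.
Path from G: G → J → F → H.
So G → … → H → G is a cycle.

Yes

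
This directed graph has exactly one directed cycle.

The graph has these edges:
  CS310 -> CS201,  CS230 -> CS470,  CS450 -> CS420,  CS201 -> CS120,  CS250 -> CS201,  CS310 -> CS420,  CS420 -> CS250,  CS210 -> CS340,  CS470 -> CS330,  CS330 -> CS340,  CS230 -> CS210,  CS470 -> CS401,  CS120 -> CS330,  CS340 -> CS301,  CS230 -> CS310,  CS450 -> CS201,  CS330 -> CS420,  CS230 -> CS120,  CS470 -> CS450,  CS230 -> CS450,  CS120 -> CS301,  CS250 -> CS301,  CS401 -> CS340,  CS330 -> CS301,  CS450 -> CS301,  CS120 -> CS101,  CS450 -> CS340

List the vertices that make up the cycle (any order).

CS120, CS201, CS250, CS330, CS420

DFS with gray/black marking from CS201:
CS201 gray
  CS120 gray
    CS101 gray
    CS101 black
    CS330 gray
      CS340 gray
        CS301 gray
        CS301 black
      CS340 black
      CS420 gray
        CS250 gray
          CS250→CS201: CS201 is gray → back edge
Back edge closes the cycle CS201 → CS120 → CS330 → CS420 → CS250 → CS201; its vertices are {CS120, CS201, CS250, CS330, CS420}.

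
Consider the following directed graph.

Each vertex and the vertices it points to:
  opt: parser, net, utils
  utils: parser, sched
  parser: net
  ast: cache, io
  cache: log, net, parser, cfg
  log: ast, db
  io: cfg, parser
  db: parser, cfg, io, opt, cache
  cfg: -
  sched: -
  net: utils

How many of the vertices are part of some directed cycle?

A vertex is on a directed cycle iff it belongs to a strongly connected component of size ≥ 2 (or has a self-loop).
The vertices on cycles are {db, ast, log, net, cache, utils, parser} — 7 in total.

7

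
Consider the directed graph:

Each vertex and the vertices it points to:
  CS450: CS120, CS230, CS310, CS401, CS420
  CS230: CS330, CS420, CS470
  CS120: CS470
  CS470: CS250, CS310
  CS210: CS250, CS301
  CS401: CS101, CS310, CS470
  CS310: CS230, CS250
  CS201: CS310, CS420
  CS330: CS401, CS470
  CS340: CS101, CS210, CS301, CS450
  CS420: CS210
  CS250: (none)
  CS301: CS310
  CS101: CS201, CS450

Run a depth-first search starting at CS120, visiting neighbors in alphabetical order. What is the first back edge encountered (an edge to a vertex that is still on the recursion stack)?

CS201→CS310

DFS from CS120 (visiting neighbors in alphabetical order); mark gray on enter, black on exit:
CS120 gray
  CS470 gray
    CS250 gray
    CS250 black
    CS310 gray
      CS230 gray
        CS330 gray
          CS401 gray
            CS101 gray
              CS201 gray
                CS201→CS310: CS310 is gray → back edge
First back edge: CS201 → CS310.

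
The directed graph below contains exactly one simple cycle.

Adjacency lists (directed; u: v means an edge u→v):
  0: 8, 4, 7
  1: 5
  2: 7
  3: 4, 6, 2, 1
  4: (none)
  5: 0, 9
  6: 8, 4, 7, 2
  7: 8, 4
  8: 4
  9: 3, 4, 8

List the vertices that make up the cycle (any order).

1, 3, 5, 9

DFS with gray/black marking from 5:
5 gray
  0 gray
    8 gray
      4 gray
      4 black
    8 black
    0→4: 4 black — skip
    7 gray
      7→8: 8 black — skip
      7→4: 4 black — skip
    7 black
  0 black
  9 gray
    3 gray
      3→4: 4 black — skip
      6 gray
        6→8: 8 black — skip
        6→4: 4 black — skip
        6→7: 7 black — skip
        2 gray
          2→7: 7 black — skip
        2 black
      6 black
      3→2: 2 black — skip
      1 gray
        1→5: 5 is gray → back edge
Back edge closes the cycle 5 → 9 → 3 → 1 → 5; its vertices are {1, 3, 5, 9}.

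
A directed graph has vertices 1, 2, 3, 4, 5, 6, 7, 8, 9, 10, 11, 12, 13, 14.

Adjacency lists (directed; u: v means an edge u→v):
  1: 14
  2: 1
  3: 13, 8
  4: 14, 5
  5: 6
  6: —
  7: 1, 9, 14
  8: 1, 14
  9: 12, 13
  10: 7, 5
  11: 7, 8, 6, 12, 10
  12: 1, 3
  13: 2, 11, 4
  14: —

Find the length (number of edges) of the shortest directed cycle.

For each vertex v, BFS finds the shortest path from v back to v.
The shortest such closed walk is 13 → 11 → 7 → 9 → 13, length 4.

4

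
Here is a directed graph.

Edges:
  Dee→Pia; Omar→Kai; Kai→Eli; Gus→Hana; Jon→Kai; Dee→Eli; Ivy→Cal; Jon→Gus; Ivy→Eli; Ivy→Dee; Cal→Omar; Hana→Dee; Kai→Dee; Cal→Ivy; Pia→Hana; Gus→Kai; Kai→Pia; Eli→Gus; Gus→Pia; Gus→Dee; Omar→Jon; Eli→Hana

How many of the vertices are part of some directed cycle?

8

A vertex is on a directed cycle iff it belongs to a strongly connected component of size ≥ 2 (or has a self-loop).
The vertices on cycles are {Cal, Dee, Eli, Gus, Ivy, Kai, Pia, Hana} — 8 in total.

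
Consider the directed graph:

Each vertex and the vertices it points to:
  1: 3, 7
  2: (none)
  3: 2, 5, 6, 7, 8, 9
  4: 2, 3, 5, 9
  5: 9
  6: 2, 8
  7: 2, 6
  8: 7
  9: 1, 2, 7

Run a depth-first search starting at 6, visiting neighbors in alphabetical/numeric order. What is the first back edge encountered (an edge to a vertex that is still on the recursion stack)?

7→6

DFS from 6 (visiting neighbors in alphabetical/numeric order); mark gray on enter, black on exit:
6 gray
  2 gray
  2 black
  8 gray
    7 gray
      7→2: 2 black — skip
      7→6: 6 is gray → back edge
First back edge: 7 → 6.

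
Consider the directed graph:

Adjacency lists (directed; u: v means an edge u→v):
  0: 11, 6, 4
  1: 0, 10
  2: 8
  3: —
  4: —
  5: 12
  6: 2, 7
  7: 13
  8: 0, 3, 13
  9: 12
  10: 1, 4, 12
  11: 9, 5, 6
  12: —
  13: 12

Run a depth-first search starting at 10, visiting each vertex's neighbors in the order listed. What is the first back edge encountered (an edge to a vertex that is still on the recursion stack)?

8->0

DFS from 10 (visiting each vertex's neighbors in the order listed); mark gray on enter, black on exit:
10 gray
  1 gray
    0 gray
      11 gray
        9 gray
          12 gray
          12 black
        9 black
        5 gray
          5→12: 12 black — skip
        5 black
        6 gray
          2 gray
            8 gray
              8→0: 0 is gray → back edge
First back edge: 8 → 0.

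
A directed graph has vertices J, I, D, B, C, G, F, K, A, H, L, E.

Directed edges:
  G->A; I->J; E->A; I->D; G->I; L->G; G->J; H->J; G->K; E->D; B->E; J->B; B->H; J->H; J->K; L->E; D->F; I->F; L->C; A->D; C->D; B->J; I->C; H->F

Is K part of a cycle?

No

K lies on a cycle iff there is a path from K back to itself.
Exploring from K, it never reaches itself; equivalently, its strongly connected component is a singleton.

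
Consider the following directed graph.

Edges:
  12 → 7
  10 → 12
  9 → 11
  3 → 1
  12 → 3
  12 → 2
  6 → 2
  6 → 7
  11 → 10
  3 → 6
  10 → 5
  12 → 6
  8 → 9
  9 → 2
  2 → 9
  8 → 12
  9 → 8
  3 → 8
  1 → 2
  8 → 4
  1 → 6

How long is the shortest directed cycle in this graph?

2

For each vertex v, BFS finds the shortest path from v back to v.
The shortest such closed walk is 8 → 9 → 8, length 2.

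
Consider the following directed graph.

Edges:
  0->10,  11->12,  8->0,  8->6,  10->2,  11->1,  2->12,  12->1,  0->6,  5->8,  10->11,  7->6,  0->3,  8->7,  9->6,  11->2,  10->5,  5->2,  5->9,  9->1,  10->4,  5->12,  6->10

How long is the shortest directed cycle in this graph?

For each vertex v, BFS finds the shortest path from v back to v.
The shortest such closed walk is 0 → 10 → 5 → 8 → 0, length 4.

4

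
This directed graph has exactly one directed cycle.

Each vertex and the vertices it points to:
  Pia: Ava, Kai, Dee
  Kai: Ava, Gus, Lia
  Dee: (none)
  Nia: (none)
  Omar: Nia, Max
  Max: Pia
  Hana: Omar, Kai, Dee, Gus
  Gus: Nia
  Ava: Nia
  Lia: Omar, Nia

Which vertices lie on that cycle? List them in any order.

Kai, Lia, Max, Pia, Omar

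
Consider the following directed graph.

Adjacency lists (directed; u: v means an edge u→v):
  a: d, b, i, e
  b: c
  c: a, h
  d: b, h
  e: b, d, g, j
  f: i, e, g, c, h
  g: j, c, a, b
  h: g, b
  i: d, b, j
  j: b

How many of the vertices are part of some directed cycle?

A vertex is on a directed cycle iff it belongs to a strongly connected component of size ≥ 2 (or has a self-loop).
The vertices on cycles are {a, b, c, d, e, g, h, i, j} — 9 in total.

9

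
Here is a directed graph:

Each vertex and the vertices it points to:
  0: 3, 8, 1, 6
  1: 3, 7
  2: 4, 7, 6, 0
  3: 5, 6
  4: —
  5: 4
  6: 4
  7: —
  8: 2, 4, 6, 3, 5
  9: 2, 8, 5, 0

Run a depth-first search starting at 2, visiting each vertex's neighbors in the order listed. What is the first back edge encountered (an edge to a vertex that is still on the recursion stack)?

8->2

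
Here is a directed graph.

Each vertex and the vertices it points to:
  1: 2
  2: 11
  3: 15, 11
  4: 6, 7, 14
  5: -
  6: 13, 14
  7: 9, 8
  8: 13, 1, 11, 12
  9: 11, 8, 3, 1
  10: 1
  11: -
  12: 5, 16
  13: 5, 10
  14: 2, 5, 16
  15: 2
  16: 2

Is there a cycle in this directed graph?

No

DFS with white/gray/black marking, starting from 6:
6 gray
  13 gray
    5 gray
    5 black
    10 gray
      1 gray
        2 gray
          11 gray
          11 black
        2 black
      1 black
    10 black
  13 black
  14 gray
    14→2: 2 black — skip
    14→5: 5 black — skip
    16 gray
      16→2: 2 black — skip
    16 black
  14 black
6 black
3 gray
  15 gray
    15→2: 2 black — skip
  15 black
  3→11: 11 black — skip
3 black
4 gray
  4→6: 6 black — skip
  7 gray
    9 gray
      9→11: 11 black — skip
      8 gray
        8→13: 13 black — skip
        8→1: 1 black — skip
        8→11: 11 black — skip
        12 gray
          12→5: 5 black — skip
          12→16: 16 black — skip
        12 black
      8 black
      9→3: 3 black — skip
      9→1: 1 black — skip
    9 black
    7→8: 8 black — skip
  7 black
  4→14: 14 black — skip
4 black
Every edge goes to a white or black vertex — no back edge, so the graph is acyclic.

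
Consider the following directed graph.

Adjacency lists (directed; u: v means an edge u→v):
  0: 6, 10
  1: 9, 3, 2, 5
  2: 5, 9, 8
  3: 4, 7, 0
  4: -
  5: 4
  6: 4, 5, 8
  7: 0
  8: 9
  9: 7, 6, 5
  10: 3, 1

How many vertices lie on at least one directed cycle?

A vertex is on a directed cycle iff it belongs to a strongly connected component of size ≥ 2 (or has a self-loop).
The vertices on cycles are {0, 1, 2, 3, 6, 7, 8, 9, 10} — 9 in total.

9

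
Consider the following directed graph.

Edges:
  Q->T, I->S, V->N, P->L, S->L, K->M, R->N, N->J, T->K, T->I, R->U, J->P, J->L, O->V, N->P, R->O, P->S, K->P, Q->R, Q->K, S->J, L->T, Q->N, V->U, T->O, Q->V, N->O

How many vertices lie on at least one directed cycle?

10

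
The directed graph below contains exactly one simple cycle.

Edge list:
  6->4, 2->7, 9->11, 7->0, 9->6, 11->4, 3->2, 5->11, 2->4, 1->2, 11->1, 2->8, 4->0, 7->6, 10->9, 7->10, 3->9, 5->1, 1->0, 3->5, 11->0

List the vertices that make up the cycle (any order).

DFS with gray/black marking from 1:
1 gray
  2 gray
    7 gray
      6 gray
        4 gray
          0 gray
          0 black
        4 black
      6 black
      10 gray
        9 gray
          11 gray
            11→0: 0 black — skip
            11→4: 4 black — skip
            11→1: 1 is gray → back edge
Back edge closes the cycle 1 → 2 → 7 → 10 → 9 → 11 → 1; its vertices are {1, 2, 7, 9, 10, 11}.

1, 2, 7, 9, 10, 11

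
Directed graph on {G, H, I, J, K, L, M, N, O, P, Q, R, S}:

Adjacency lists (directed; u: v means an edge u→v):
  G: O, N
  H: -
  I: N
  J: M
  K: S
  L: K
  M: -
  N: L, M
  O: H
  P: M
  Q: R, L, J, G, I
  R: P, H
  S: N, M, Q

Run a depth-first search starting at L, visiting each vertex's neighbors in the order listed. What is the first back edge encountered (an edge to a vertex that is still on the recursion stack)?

N→L

DFS from L (visiting each vertex's neighbors in the order listed); mark gray on enter, black on exit:
L gray
  K gray
    S gray
      N gray
        N→L: L is gray → back edge
First back edge: N → L.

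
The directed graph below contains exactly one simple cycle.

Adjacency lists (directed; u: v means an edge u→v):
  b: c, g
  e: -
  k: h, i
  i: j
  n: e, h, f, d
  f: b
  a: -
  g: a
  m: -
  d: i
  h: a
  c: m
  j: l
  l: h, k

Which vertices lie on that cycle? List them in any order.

DFS with gray/black marking from i:
i gray
  j gray
    l gray
      h gray
        a gray
        a black
      h black
      k gray
        k→h: h black — skip
        k→i: i is gray → back edge
Back edge closes the cycle i → j → l → k → i; its vertices are {i, j, k, l}.

i, j, k, l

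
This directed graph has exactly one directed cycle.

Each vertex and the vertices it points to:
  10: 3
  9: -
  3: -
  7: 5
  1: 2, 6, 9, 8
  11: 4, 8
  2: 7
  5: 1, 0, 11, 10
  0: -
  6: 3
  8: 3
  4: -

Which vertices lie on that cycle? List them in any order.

DFS with gray/black marking from 5:
5 gray
  1 gray
    2 gray
      7 gray
        7→5: 5 is gray → back edge
Back edge closes the cycle 5 → 1 → 2 → 7 → 5; its vertices are {1, 2, 5, 7}.

1, 2, 5, 7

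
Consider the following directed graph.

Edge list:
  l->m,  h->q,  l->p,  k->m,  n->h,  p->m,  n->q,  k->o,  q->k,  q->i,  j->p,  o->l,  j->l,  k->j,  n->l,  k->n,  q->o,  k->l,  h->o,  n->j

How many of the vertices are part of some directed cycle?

A vertex is on a directed cycle iff it belongs to a strongly connected component of size ≥ 2 (or has a self-loop).
The vertices on cycles are {h, k, n, q} — 4 in total.

4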